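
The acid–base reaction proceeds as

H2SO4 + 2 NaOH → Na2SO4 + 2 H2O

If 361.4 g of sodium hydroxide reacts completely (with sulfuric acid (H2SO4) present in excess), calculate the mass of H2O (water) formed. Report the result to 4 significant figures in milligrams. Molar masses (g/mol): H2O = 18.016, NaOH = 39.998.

162800 mg

n(NaOH) = 361.40 g / 39.998 g/mol = 9.0355 mol.
From the equation the NaOH:H2O mole ratio is 2:2, so n(H2O) = 9.0355 × 2/2 = 9.0355 mol.
Mass of H2O = 9.0355 mol × 18.016 g/mol = 162.78 g.
Converting to mg: 162.78 g = 162800 mg.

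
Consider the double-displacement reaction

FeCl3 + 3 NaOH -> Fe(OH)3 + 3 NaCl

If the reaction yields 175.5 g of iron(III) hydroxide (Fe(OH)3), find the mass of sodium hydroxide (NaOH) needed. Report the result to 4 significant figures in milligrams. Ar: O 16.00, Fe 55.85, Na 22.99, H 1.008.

197000 mg

M(Fe(OH)3) = 55.85 + 3(16.00) + 3(1.008) = 106.874 g/mol.
M(NaOH) = 22.99 + 16.00 + 1.008 = 39.998 g/mol.
n(Fe(OH)3) = 175.50 g / 106.874 g/mol = 1.6421 mol.
From the equation the Fe(OH)3:NaOH mole ratio is 1:3, so n(NaOH) = 1.6421 × 3/1 = 4.9264 mol.
Mass of NaOH = 4.9264 mol × 39.998 g/mol = 197.04 g.
Converting to mg: 197.04 g = 197000 mg.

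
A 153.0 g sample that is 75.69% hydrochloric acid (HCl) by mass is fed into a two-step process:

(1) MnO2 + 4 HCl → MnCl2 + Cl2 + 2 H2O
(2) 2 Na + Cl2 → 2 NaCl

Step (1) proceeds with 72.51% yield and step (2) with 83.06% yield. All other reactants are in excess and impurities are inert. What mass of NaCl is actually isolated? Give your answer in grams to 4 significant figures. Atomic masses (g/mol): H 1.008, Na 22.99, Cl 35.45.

55.90 g

Pure HCl = 153.0 × 0.7569 = 115.81 g.
M(HCl) = 1.008 + 35.45 = 36.458 g/mol.
M(NaCl) = 22.99 + 35.45 = 58.44 g/mol.
n(HCl) = 115.81 / 36.458 = 3.1764 mol.
Step 1 (HCl:Cl2 = 4:1): theoretical n(Cl2) = 0.79410 mol; at 72.51% yield, n(Cl2) = 0.57580 mol.
Step 2 (Cl2:NaCl = 1:2): theoretical n(NaCl) = 1.1516 mol, so theoretical mass = 1.1516 × 58.44 = 67.300 g.
At 83.06% yield, actual mass of NaCl = 67.300 × 0.8306 = 55.899 g.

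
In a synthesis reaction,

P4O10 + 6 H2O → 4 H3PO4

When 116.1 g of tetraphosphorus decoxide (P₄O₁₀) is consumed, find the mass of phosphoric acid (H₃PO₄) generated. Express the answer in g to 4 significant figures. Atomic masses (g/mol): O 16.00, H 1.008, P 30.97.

160.3 g

M(P4O10) = 4(30.97) + 10(16.00) = 283.88 g/mol.
M(H3PO4) = 3(1.008) + 30.97 + 4(16.00) = 97.994 g/mol.
n(P4O10) = 116.10 g / 283.88 g/mol = 0.40898 mol.
From the equation the P4O10:H3PO4 mole ratio is 1:4, so n(H3PO4) = 0.40898 × 4/1 = 1.6359 mol.
Mass of H3PO4 = 1.6359 mol × 97.994 g/mol = 160.31 g.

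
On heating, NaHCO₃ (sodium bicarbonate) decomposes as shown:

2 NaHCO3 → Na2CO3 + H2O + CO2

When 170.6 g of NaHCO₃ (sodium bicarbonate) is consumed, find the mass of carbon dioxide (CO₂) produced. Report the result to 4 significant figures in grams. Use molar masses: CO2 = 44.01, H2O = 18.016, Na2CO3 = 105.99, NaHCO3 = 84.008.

44.69 g

n(NaHCO3) = 170.60 g / 84.008 g/mol = 2.0308 mol.
From the equation the NaHCO3:CO2 mole ratio is 2:1, so n(CO2) = 2.0308 × 1/2 = 1.0154 mol.
Mass of CO2 = 1.0154 mol × 44.01 g/mol = 44.687 g.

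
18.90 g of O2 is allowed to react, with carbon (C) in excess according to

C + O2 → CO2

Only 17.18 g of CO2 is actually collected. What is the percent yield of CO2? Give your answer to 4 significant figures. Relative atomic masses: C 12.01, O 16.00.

66.09 %

M(O2) = 2(16.00) = 32.00 g/mol.
M(CO2) = 12.01 + 2(16.00) = 44.01 g/mol.
n(O2) = 18.900 g / 32.00 g/mol = 0.59062 mol.
From the equation the O2:CO2 mole ratio is 1:1, so n(CO2) = 0.59062 × 1/1 = 0.59062 mol.
Mass of CO2 = 0.59062 mol × 44.01 g/mol = 25.993 g.
This is the theoretical yield. Percent yield = 17.18 g / 25.993 g × 100% = 66.094%.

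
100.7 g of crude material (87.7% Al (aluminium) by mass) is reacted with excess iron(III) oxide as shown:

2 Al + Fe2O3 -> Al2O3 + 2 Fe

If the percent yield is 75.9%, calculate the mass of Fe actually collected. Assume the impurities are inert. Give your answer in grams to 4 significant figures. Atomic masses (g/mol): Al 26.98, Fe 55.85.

Pure Al available = 100.7 g × 0.877 = 88.314 g.
M(Al) = 26.98 g/mol.
M(Fe) = 55.85 g/mol.
n(Al) = 88.314 g / 26.98 g/mol = 3.2733 mol.
From the equation the Al:Fe mole ratio is 2:2, so n(Fe) = 3.2733 × 2/2 = 3.2733 mol.
Mass of Fe = 3.2733 mol × 55.85 g/mol = 182.81 g.
Actual mass collected = 182.81 g × 0.759 = 138.76 g.

138.8 g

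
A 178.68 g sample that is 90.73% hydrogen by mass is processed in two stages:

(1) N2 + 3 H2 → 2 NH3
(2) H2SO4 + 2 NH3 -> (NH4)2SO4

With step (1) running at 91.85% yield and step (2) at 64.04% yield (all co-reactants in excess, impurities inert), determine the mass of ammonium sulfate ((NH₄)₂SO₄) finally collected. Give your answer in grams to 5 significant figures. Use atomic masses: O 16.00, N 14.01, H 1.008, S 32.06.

2083.5 g

Pure H2 = 178.68 × 0.9073 = 162.116 g.
M(H2) = 2(1.008) = 2.016 g/mol.
M((NH4)2SO4) = 2(14.01) + 8(1.008) + 32.06 + 4(16.00) = 132.144 g/mol.
n(H2) = 162.116 / 2.016 = 80.4149 mol.
Step 1 (H2:NH3 = 3:2): theoretical n(NH3) = 53.6099 mol; at 91.85% yield, n(NH3) = 49.2407 mol.
Step 2 (NH3:(NH4)2SO4 = 2:1): theoretical n((NH4)2SO4) = 24.6204 mol, so theoretical mass = 24.6204 × 132.144 = 3253.43 g.
At 64.04% yield, actual mass of (NH4)2SO4 = 3253.43 × 0.6404 = 2083.50 g.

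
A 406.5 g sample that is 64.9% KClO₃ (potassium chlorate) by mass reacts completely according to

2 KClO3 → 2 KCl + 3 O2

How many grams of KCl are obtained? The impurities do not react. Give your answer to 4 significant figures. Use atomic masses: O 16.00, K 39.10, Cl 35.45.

Mass of pure KClO3 = 406.5 g × 0.649 = 263.82 g.
M(KClO3) = 39.10 + 35.45 + 3(16.00) = 122.55 g/mol.
M(KCl) = 39.10 + 35.45 = 74.55 g/mol.
n(KClO3) = 263.82 g / 122.55 g/mol = 2.1527 mol.
From the equation the KClO3:KCl mole ratio is 2:2, so n(KCl) = 2.1527 × 2/2 = 2.1527 mol.
Mass of KCl = 2.1527 mol × 74.55 g/mol = 160.49 g.

160.5 g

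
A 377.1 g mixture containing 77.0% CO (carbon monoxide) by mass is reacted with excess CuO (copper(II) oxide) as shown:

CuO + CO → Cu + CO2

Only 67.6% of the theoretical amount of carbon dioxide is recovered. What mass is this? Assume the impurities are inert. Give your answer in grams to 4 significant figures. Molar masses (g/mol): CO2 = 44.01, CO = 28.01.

308.4 g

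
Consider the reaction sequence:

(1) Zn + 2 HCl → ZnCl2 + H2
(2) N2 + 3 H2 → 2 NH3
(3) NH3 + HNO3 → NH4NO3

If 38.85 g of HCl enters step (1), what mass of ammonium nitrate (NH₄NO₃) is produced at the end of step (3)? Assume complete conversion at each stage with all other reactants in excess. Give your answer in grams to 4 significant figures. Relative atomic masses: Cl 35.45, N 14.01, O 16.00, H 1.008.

M(HCl) = 1.008 + 35.45 = 36.458 g/mol.
M(NH4NO3) = 2(14.01) + 4(1.008) + 3(16.00) = 80.052 g/mol.
n(HCl) = 38.85 / 36.458 = 1.0656 mol.
Reaction (1): HCl→H2 ratio 2:1 ⇒ n(H2) = 0.53280 mol.
Reaction (2): H2→NH3 ratio 3:2 ⇒ n(NH3) = 0.35520 mol.
Reaction (3): NH3→NH4NO3 ratio 1:1 ⇒ n(NH4NO3) = 0.35520 mol.
Mass of NH4NO3 = 0.35520 × 80.052 = 28.435 g.

28.43 g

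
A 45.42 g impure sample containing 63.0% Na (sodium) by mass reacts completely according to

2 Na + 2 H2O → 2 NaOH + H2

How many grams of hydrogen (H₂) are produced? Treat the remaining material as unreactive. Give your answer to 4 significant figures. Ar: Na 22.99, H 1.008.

Mass of pure Na = 45.42 g × 0.630 = 28.615 g.
M(Na) = 22.99 g/mol.
M(H2) = 2(1.008) = 2.016 g/mol.
n(Na) = 28.615 g / 22.99 g/mol = 1.2447 mol.
From the equation the Na:H2 mole ratio is 2:1, so n(H2) = 1.2447 × 1/2 = 0.62233 mol.
Mass of H2 = 0.62233 mol × 2.016 g/mol = 1.2546 g.

1.255 g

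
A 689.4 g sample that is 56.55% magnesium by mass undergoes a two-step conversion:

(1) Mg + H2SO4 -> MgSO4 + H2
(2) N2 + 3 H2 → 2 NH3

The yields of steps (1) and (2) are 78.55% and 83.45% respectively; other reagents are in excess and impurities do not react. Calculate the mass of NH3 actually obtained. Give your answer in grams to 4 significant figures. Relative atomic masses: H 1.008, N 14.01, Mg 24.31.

119.4 g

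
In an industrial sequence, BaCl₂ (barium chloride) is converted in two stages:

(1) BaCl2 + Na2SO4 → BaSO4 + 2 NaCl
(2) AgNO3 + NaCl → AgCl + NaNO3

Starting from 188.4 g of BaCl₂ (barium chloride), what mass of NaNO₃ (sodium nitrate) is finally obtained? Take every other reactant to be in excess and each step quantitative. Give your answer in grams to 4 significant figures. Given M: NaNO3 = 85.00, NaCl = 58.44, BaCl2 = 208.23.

n(BaCl2) = 188.40 / 208.23 = 0.90477 mol.
Step 1 gives a 1:2 ratio of BaCl2 to NaCl, so n(NaCl) = 1.8095 mol.
In step 2 the NaCl:NaNO3 ratio is 1:1, so n(NaNO3) = 1.8095 mol.
Mass of NaNO3 = 1.8095 × 85.00 = 153.81 g.

153.8 g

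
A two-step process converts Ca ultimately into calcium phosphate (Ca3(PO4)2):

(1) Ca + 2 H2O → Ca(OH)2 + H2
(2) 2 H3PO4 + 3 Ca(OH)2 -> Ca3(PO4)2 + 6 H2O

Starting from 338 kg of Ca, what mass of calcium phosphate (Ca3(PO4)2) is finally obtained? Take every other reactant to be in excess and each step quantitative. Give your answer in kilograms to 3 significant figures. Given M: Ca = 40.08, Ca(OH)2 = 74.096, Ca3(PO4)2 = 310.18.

872 kg

338 kg = 338000 g.
n(Ca) = 338000 / 40.08 = 8433 mol.
Step 1 gives a 1:1 ratio of Ca to Ca(OH)2, so n(Ca(OH)2) = 8433 mol.
In step 2 the Ca(OH)2:Ca3(PO4)2 ratio is 3:1, so n(Ca3(PO4)2) = 2811 mol.
Mass of Ca3(PO4)2 = 2811 × 310.18 = 871900 g = 872 kg.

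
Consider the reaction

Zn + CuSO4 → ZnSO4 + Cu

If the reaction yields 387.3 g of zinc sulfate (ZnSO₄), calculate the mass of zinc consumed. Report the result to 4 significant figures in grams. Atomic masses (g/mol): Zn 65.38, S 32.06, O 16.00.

M(ZnSO4) = 65.38 + 32.06 + 4(16.00) = 161.44 g/mol.
M(Zn) = 65.38 g/mol.
n(ZnSO4) = 387.30 g / 161.44 g/mol = 2.3990 mol.
From the equation the ZnSO4:Zn mole ratio is 1:1, so n(Zn) = 2.3990 × 1/1 = 2.3990 mol.
Mass of Zn = 2.3990 mol × 65.38 g/mol = 156.85 g.

156.8 g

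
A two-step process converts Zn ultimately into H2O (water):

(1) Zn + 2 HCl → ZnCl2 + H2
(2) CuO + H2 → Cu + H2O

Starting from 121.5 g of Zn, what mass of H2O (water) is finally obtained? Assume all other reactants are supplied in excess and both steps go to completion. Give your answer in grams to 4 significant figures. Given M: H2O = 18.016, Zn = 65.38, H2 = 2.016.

n(Zn) = 121.50 / 65.38 = 1.8584 mol.
Step 1 gives a 1:1 ratio of Zn to H2, so n(H2) = 1.8584 mol.
In step 2 the H2:H2O ratio is 1:1, so n(H2O) = 1.8584 mol.
Mass of H2O = 1.8584 × 18.016 = 33.480 g.

33.48 g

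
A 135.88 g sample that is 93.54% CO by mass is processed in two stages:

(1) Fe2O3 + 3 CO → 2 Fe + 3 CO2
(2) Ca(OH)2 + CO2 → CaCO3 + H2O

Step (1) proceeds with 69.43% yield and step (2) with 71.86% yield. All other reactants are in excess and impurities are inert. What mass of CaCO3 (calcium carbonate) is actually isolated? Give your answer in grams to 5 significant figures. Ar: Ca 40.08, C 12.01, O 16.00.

Pure CO = 135.88 × 0.9354 = 127.102 g.
M(CO) = 12.01 + 16.00 = 28.01 g/mol.
M(CaCO3) = 40.08 + 12.01 + 3(16.00) = 100.09 g/mol.
n(CO) = 127.102 / 28.01 = 4.53774 mol.
Step 1 (CO:CO2 = 3:3): theoretical n(CO2) = 4.53774 mol; at 69.43% yield, n(CO2) = 3.15055 mol.
Step 2 (CO2:CaCO3 = 1:1): theoretical n(CaCO3) = 3.15055 mol, so theoretical mass = 3.15055 × 100.09 = 315.339 g.
At 71.86% yield, actual mass of CaCO3 = 315.339 × 0.7186 = 226.603 g.

226.60 g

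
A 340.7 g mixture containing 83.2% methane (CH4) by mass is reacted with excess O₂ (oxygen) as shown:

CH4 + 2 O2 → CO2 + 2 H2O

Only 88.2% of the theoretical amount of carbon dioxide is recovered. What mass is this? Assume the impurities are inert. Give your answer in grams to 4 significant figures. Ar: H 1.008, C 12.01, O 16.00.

685.9 g

Pure CH4 available = 340.7 g × 0.832 = 283.46 g.
M(CH4) = 12.01 + 4(1.008) = 16.042 g/mol.
M(CO2) = 12.01 + 2(16.00) = 44.01 g/mol.
n(CH4) = 283.46 g / 16.042 g/mol = 17.670 mol.
From the equation the CH4:CO2 mole ratio is 1:1, so n(CO2) = 17.670 × 1/1 = 17.670 mol.
Mass of CO2 = 17.670 mol × 44.01 g/mol = 777.66 g.
Actual mass collected = 777.66 g × 0.882 = 685.89 g.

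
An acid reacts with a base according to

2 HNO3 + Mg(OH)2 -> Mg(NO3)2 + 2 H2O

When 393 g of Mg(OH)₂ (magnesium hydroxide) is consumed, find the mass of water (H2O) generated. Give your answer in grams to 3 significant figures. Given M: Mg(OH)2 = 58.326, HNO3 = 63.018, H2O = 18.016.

n(Mg(OH)2) = 393.0 g / 58.326 g/mol = 6.738 mol.
From the equation the Mg(OH)2:H2O mole ratio is 1:2, so n(H2O) = 6.738 × 2/1 = 13.48 mol.
Mass of H2O = 13.48 mol × 18.016 g/mol = 242.8 g.

243 g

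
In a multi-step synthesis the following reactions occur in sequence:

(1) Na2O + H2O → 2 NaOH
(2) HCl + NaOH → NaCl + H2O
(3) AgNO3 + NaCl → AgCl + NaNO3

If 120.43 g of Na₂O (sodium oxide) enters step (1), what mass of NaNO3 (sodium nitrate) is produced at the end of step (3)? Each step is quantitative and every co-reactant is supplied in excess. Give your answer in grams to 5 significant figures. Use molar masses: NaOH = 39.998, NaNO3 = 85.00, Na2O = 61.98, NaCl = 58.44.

n(Na2O) = 120.43 / 61.98 = 1.94305 mol.
Reaction (1): Na2O→NaOH ratio 1:2 ⇒ n(NaOH) = 3.88609 mol.
Reaction (2): NaOH→NaCl ratio 1:1 ⇒ n(NaCl) = 3.88609 mol.
Reaction (3): NaCl→NaNO3 ratio 1:1 ⇒ n(NaNO3) = 3.88609 mol.
Mass of NaNO3 = 3.88609 × 85.00 = 330.318 g.

330.32 g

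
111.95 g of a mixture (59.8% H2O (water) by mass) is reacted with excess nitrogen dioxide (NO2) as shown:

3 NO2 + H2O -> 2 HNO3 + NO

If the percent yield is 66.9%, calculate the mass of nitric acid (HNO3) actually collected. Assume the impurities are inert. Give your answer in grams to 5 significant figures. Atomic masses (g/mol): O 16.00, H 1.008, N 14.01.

Pure H2O available = 111.95 g × 0.598 = 66.9461 g.
M(H2O) = 2(1.008) + 16.00 = 18.016 g/mol.
M(HNO3) = 1.008 + 14.01 + 3(16.00) = 63.018 g/mol.
n(H2O) = 66.9461 g / 18.016 g/mol = 3.71592 mol.
From the equation the H2O:HNO3 mole ratio is 1:2, so n(HNO3) = 3.71592 × 2/1 = 7.43185 mol.
Mass of HNO3 = 7.43185 mol × 63.018 g/mol = 468.340 g.
Actual mass collected = 468.340 g × 0.669 = 313.320 g.

313.32 g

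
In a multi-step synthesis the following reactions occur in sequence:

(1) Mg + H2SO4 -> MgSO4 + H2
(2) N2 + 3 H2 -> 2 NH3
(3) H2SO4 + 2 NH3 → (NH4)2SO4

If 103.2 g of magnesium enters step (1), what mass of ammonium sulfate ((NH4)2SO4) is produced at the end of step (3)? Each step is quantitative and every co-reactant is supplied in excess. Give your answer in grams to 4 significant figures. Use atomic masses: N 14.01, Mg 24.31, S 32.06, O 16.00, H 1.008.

187.0 g

M(Mg) = 24.31 g/mol.
M((NH4)2SO4) = 2(14.01) + 8(1.008) + 32.06 + 4(16.00) = 132.144 g/mol.
n(Mg) = 103.2 / 24.31 = 4.2452 mol.
Reaction (1): Mg→H2 ratio 1:1 ⇒ n(H2) = 4.2452 mol.
Reaction (2): H2→NH3 ratio 3:2 ⇒ n(NH3) = 2.8301 mol.
Reaction (3): NH3→(NH4)2SO4 ratio 2:1 ⇒ n((NH4)2SO4) = 1.4151 mol.
Mass of (NH4)2SO4 = 1.4151 × 132.144 = 186.99 g.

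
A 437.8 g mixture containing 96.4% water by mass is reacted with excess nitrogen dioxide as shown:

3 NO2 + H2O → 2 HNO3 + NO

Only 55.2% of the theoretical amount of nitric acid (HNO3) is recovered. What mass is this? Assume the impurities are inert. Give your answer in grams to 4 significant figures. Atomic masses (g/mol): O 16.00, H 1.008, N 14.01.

1630 g

Pure H2O available = 437.8 g × 0.964 = 422.04 g.
M(H2O) = 2(1.008) + 16.00 = 18.016 g/mol.
M(HNO3) = 1.008 + 14.01 + 3(16.00) = 63.018 g/mol.
n(H2O) = 422.04 g / 18.016 g/mol = 23.426 mol.
From the equation the H2O:HNO3 mole ratio is 1:2, so n(HNO3) = 23.426 × 2/1 = 46.852 mol.
Mass of HNO3 = 46.852 mol × 63.018 g/mol = 2952.5 g.
Actual mass collected = 2952.5 g × 0.552 = 1629.8 g.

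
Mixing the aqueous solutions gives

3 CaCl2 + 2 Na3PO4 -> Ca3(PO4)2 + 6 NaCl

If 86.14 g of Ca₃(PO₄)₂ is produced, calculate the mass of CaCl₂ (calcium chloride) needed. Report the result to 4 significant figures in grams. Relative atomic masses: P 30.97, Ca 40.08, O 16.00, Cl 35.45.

M(Ca3(PO4)2) = 3(40.08) + 2(30.97) + 8(16.00) = 310.18 g/mol.
M(CaCl2) = 40.08 + 2(35.45) = 110.98 g/mol.
n(Ca3(PO4)2) = 86.140 g / 310.18 g/mol = 0.27771 mol.
From the equation the Ca3(PO4)2:CaCl2 mole ratio is 1:3, so n(CaCl2) = 0.27771 × 3/1 = 0.83313 mol.
Mass of CaCl2 = 0.83313 mol × 110.98 g/mol = 92.461 g.

92.46 g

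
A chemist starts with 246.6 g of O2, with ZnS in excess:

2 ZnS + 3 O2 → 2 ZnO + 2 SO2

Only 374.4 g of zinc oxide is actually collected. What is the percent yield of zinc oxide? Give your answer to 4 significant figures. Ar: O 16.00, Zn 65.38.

89.55 %

M(O2) = 2(16.00) = 32.00 g/mol.
M(ZnO) = 65.38 + 16.00 = 81.38 g/mol.
n(O2) = 246.60 g / 32.00 g/mol = 7.7062 mol.
From the equation the O2:ZnO mole ratio is 3:2, so n(ZnO) = 7.7062 × 2/3 = 5.1375 mol.
Mass of ZnO = 5.1375 mol × 81.38 g/mol = 418.09 g.
This is the theoretical yield. Percent yield = 374.4 g / 418.09 g × 100% = 89.550%.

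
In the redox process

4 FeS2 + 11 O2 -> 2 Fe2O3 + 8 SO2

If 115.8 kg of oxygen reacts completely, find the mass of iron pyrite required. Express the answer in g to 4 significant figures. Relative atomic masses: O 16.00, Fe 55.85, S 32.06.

157900 g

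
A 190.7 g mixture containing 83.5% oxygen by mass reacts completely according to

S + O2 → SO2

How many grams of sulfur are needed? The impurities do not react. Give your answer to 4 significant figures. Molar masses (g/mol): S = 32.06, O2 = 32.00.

159.5 g

Mass of pure O2 = 190.7 g × 0.835 = 159.23 g.
n(O2) = 159.23 g / 32.00 g/mol = 4.9761 mol.
From the equation the O2:S mole ratio is 1:1, so n(S) = 4.9761 × 1/1 = 4.9761 mol.
Mass of S = 4.9761 mol × 32.06 g/mol = 159.53 g.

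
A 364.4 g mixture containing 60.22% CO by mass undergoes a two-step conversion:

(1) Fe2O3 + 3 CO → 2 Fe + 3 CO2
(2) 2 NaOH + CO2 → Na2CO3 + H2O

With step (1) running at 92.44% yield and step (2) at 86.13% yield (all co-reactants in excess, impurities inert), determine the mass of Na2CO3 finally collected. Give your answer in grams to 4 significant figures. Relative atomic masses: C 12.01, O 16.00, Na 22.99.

661.1 g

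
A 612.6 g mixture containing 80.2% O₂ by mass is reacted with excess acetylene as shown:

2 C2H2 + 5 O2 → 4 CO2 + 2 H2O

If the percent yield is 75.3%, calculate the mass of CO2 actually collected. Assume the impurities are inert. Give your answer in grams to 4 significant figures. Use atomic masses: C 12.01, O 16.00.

407.0 g

Pure O2 available = 612.6 g × 0.802 = 491.31 g.
M(O2) = 2(16.00) = 32.00 g/mol.
M(CO2) = 12.01 + 2(16.00) = 44.01 g/mol.
n(O2) = 491.31 g / 32.00 g/mol = 15.353 mol.
From the equation the O2:CO2 mole ratio is 5:4, so n(CO2) = 15.353 × 4/5 = 12.283 mol.
Mass of CO2 = 12.283 mol × 44.01 g/mol = 540.56 g.
Actual mass collected = 540.56 g × 0.753 = 407.04 g.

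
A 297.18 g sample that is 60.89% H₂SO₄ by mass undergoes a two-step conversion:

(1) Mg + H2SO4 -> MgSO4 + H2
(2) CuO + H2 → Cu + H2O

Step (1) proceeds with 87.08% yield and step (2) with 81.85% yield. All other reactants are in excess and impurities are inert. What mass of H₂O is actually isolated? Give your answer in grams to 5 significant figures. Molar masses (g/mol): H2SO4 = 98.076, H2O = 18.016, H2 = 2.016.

Pure H2SO4 = 297.18 × 0.6089 = 180.953 g.
n(H2SO4) = 180.953 / 98.076 = 1.84503 mol.
Step 1 (H2SO4:H2 = 1:1): theoretical n(H2) = 1.84503 mol; at 87.08% yield, n(H2) = 1.60665 mol.
Step 2 (H2:H2O = 1:1): theoretical n(H2O) = 1.60665 mol, so theoretical mass = 1.60665 × 18.016 = 28.9454 g.
At 81.85% yield, actual mass of H2O = 28.9454 × 0.8185 = 23.6918 g.

23.692 g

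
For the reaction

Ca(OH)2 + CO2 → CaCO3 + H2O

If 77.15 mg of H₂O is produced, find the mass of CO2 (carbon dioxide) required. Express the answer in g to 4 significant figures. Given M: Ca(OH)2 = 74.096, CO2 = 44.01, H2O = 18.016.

0.1885 g

Convert: 77.15 mg = 0.077150 g.
n(H2O) = 0.077150 g / 18.016 g/mol = 0.0042823 mol.
From the equation the H2O:CO2 mole ratio is 1:1, so n(CO2) = 0.0042823 × 1/1 = 0.0042823 mol.
Mass of CO2 = 0.0042823 mol × 44.01 g/mol = 0.18846 g.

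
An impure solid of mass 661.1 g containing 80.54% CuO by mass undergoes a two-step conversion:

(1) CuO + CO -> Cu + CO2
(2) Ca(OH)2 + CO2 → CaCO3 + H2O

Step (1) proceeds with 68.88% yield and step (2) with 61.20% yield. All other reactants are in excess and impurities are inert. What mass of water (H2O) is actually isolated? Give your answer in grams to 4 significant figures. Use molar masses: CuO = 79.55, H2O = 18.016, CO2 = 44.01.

50.83 g

Pure CuO = 661.1 × 0.8054 = 532.45 g.
n(CuO) = 532.45 / 79.55 = 6.6933 mol.
Step 1 (CuO:CO2 = 1:1): theoretical n(CO2) = 6.6933 mol; at 68.88% yield, n(CO2) = 4.6103 mol.
Step 2 (CO2:H2O = 1:1): theoretical n(H2O) = 4.6103 mol, so theoretical mass = 4.6103 × 18.016 = 83.060 g.
At 61.20% yield, actual mass of H2O = 83.060 × 0.6120 = 50.833 g.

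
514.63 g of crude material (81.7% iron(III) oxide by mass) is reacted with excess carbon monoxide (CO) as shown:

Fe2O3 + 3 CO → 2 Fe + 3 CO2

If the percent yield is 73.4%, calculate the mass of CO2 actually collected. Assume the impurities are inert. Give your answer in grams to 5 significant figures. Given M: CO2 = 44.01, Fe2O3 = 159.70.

255.14 g

Pure Fe2O3 available = 514.63 g × 0.817 = 420.453 g.
n(Fe2O3) = 420.453 g / 159.70 g/mol = 2.63277 mol.
From the equation the Fe2O3:CO2 mole ratio is 1:3, so n(CO2) = 2.63277 × 3/1 = 7.89830 mol.
Mass of CO2 = 7.89830 mol × 44.01 g/mol = 347.604 g.
Actual mass collected = 347.604 g × 0.734 = 255.141 g.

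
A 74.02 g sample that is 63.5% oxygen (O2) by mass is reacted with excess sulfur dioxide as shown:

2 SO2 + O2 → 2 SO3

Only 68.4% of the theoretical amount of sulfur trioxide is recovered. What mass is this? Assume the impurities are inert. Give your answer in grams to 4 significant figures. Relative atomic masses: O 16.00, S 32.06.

160.9 g

Pure O2 available = 74.02 g × 0.635 = 47.003 g.
M(O2) = 2(16.00) = 32.00 g/mol.
M(SO3) = 32.06 + 3(16.00) = 80.06 g/mol.
n(O2) = 47.003 g / 32.00 g/mol = 1.4688 mol.
From the equation the O2:SO3 mole ratio is 1:2, so n(SO3) = 1.4688 × 2/1 = 2.9377 mol.
Mass of SO3 = 2.9377 mol × 80.06 g/mol = 235.19 g.
Actual mass collected = 235.19 g × 0.684 = 160.87 g.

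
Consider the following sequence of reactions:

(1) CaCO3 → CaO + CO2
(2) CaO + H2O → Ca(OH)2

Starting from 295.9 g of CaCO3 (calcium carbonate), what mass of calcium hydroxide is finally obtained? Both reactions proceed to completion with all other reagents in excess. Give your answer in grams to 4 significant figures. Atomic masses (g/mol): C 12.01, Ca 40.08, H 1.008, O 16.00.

219.1 g

M(CaCO3) = 40.08 + 12.01 + 3(16.00) = 100.09 g/mol.
M(Ca(OH)2) = 40.08 + 2(16.00) + 2(1.008) = 74.096 g/mol.
n(CaCO3) = 295.90 / 100.09 = 2.9563 mol.
Step 1 gives a 1:1 ratio of CaCO3 to CaO, so n(CaO) = 2.9563 mol.
In step 2 the CaO:Ca(OH)2 ratio is 1:1, so n(Ca(OH)2) = 2.9563 mol.
Mass of Ca(OH)2 = 2.9563 × 74.096 = 219.05 g.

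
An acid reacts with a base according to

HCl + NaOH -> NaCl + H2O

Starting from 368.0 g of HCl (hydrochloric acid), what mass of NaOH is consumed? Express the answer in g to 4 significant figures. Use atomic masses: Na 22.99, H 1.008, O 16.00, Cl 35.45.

M(HCl) = 1.008 + 35.45 = 36.458 g/mol.
M(NaOH) = 22.99 + 16.00 + 1.008 = 39.998 g/mol.
n(HCl) = 368.00 g / 36.458 g/mol = 10.094 mol.
From the equation the HCl:NaOH mole ratio is 1:1, so n(NaOH) = 10.094 × 1/1 = 10.094 mol.
Mass of NaOH = 10.094 mol × 39.998 g/mol = 403.73 g.

403.7 g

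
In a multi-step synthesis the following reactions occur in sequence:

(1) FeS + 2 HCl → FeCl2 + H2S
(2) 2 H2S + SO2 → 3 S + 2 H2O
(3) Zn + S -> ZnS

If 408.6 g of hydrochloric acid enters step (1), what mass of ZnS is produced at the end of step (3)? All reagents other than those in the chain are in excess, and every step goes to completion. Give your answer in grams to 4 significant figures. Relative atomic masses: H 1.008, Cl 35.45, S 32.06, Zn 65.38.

819.0 g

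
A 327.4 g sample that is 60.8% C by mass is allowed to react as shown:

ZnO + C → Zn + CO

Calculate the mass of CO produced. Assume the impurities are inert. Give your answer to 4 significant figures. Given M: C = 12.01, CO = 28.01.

464.3 g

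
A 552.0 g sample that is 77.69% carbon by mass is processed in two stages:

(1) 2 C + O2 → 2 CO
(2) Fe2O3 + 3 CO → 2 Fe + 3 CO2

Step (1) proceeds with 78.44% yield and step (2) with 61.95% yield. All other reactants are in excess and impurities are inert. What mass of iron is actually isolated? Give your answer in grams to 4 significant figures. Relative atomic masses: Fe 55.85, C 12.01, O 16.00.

Pure C = 552.0 × 0.7769 = 428.85 g.
M(C) = 12.01 g/mol.
M(Fe) = 55.85 g/mol.
n(C) = 428.85 / 12.01 = 35.708 mol.
Step 1 (C:CO = 2:2): theoretical n(CO) = 35.708 mol; at 78.44% yield, n(CO) = 28.009 mol.
Step 2 (CO:Fe = 3:2): theoretical n(Fe) = 18.673 mol, so theoretical mass = 18.673 × 55.85 = 1042.9 g.
At 61.95% yield, actual mass of Fe = 1042.9 × 0.6195 = 646.06 g.

646.1 g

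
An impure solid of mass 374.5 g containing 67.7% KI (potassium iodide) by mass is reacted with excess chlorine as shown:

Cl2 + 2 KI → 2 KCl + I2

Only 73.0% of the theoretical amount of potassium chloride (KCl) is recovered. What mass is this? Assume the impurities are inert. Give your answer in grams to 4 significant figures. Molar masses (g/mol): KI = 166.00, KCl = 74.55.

83.12 g

Pure KI available = 374.5 g × 0.677 = 253.54 g.
n(KI) = 253.54 g / 166.00 g/mol = 1.5273 mol.
From the equation the KI:KCl mole ratio is 2:2, so n(KCl) = 1.5273 × 2/2 = 1.5273 mol.
Mass of KCl = 1.5273 mol × 74.55 g/mol = 113.86 g.
Actual mass collected = 113.86 g × 0.730 = 83.119 g.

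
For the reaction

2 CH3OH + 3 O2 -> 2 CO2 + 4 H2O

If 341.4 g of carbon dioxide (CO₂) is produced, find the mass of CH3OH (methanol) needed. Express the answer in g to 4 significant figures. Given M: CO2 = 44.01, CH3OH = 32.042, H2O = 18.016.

248.6 g

n(CO2) = 341.40 g / 44.01 g/mol = 7.7573 mol.
From the equation the CO2:CH3OH mole ratio is 2:2, so n(CH3OH) = 7.7573 × 2/2 = 7.7573 mol.
Mass of CH3OH = 7.7573 mol × 32.042 g/mol = 248.56 g.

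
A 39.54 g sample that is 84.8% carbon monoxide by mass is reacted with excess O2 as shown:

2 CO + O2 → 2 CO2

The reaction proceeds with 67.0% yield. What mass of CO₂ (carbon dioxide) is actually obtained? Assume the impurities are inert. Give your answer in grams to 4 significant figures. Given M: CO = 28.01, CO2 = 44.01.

Pure CO available = 39.54 g × 0.848 = 33.530 g.
n(CO) = 33.530 g / 28.01 g/mol = 1.1971 mol.
From the equation the CO:CO2 mole ratio is 2:2, so n(CO2) = 1.1971 × 2/2 = 1.1971 mol.
Mass of CO2 = 1.1971 mol × 44.01 g/mol = 52.683 g.
Actual mass collected = 52.683 g × 0.670 = 35.298 g.

35.30 g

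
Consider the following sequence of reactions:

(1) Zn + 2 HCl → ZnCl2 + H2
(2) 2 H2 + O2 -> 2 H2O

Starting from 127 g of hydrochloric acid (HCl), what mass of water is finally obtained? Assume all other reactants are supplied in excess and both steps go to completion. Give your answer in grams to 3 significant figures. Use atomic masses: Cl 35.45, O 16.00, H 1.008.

M(HCl) = 1.008 + 35.45 = 36.458 g/mol.
M(H2O) = 2(1.008) + 16.00 = 18.016 g/mol.
n(HCl) = 127.0 / 36.458 = 3.483 mol.
Step 1 gives a 2:1 ratio of HCl to H2, so n(H2) = 1.742 mol.
In step 2 the H2:H2O ratio is 2:2, so n(H2O) = 1.742 mol.
Mass of H2O = 1.742 × 18.016 = 31.38 g.

31.4 g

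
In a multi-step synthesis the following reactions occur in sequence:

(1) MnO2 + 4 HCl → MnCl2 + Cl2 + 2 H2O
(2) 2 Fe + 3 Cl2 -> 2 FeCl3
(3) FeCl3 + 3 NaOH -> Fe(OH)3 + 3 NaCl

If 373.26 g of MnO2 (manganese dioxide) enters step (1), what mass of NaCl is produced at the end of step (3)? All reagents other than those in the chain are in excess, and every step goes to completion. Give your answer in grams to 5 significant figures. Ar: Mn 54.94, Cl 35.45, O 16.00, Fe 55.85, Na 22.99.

501.80 g

M(MnO2) = 54.94 + 2(16.00) = 86.94 g/mol.
M(NaCl) = 22.99 + 35.45 = 58.44 g/mol.
n(MnO2) = 373.26 / 86.94 = 4.29331 mol.
Reaction (1): MnO2→Cl2 ratio 1:1 ⇒ n(Cl2) = 4.29331 mol.
Reaction (2): Cl2→FeCl3 ratio 3:2 ⇒ n(FeCl3) = 2.86220 mol.
Reaction (3): FeCl3→NaCl ratio 1:3 ⇒ n(NaCl) = 8.58661 mol.
Mass of NaCl = 8.58661 × 58.44 = 501.802 g.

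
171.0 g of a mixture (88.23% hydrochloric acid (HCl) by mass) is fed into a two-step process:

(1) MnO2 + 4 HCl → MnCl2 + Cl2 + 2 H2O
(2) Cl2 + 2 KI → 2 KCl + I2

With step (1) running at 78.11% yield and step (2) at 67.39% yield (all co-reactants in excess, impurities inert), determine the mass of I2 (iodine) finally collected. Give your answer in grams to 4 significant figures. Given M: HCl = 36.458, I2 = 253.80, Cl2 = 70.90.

Pure HCl = 171.0 × 0.8823 = 150.87 g.
n(HCl) = 150.87 / 36.458 = 4.1383 mol.
Step 1 (HCl:Cl2 = 4:1): theoretical n(Cl2) = 1.0346 mol; at 78.11% yield, n(Cl2) = 0.80810 mol.
Step 2 (Cl2:I2 = 1:1): theoretical n(I2) = 0.80810 mol, so theoretical mass = 0.80810 × 253.80 = 205.10 g.
At 67.39% yield, actual mass of I2 = 205.10 × 0.6739 = 138.21 g.

138.2 g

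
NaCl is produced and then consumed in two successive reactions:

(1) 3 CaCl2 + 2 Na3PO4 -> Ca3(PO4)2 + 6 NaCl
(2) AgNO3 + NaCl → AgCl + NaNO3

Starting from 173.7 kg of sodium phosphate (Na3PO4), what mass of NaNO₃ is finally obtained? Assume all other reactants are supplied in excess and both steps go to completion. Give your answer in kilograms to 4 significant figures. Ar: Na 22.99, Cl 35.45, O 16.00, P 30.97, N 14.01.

270.2 kg

M(Na3PO4) = 3(22.99) + 30.97 + 4(16.00) = 163.94 g/mol.
M(NaNO3) = 22.99 + 14.01 + 3(16.00) = 85.00 g/mol.
173.7 kg = 173700 g.
n(Na3PO4) = 173700 / 163.94 = 1059.5 mol.
Step 1 gives a 2:6 ratio of Na3PO4 to NaCl, so n(NaCl) = 3178.6 mol.
In step 2 the NaCl:NaNO3 ratio is 1:1, so n(NaNO3) = 3178.6 mol.
Mass of NaNO3 = 3178.6 × 85.00 = 270180 g = 270.2 kg.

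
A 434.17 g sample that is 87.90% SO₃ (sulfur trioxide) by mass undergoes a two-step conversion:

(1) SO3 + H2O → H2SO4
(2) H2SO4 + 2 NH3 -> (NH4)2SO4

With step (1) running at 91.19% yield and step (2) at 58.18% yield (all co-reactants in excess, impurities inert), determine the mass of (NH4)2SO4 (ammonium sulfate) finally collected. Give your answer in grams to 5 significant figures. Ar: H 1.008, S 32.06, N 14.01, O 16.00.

334.20 g

Pure SO3 = 434.17 × 0.8790 = 381.635 g.
M(SO3) = 32.06 + 3(16.00) = 80.06 g/mol.
M((NH4)2SO4) = 2(14.01) + 8(1.008) + 32.06 + 4(16.00) = 132.144 g/mol.
n(SO3) = 381.635 / 80.06 = 4.76687 mol.
Step 1 (SO3:H2SO4 = 1:1): theoretical n(H2SO4) = 4.76687 mol; at 91.19% yield, n(H2SO4) = 4.34691 mol.
Step 2 (H2SO4:(NH4)2SO4 = 1:1): theoretical n((NH4)2SO4) = 4.34691 mol, so theoretical mass = 4.34691 × 132.144 = 574.418 g.
At 58.18% yield, actual mass of (NH4)2SO4 = 574.418 × 0.5818 = 334.196 g.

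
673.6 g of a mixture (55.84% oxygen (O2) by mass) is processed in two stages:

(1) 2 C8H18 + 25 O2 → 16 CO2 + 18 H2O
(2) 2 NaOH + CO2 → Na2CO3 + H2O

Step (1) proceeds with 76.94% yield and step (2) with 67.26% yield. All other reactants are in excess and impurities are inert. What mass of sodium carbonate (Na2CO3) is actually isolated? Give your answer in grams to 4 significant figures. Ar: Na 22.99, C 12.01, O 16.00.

Pure O2 = 673.6 × 0.5584 = 376.14 g.
M(O2) = 2(16.00) = 32.00 g/mol.
M(Na2CO3) = 2(22.99) + 12.01 + 3(16.00) = 105.99 g/mol.
n(O2) = 376.14 / 32.00 = 11.754 mol.
Step 1 (O2:CO2 = 25:16): theoretical n(CO2) = 7.5228 mol; at 76.94% yield, n(CO2) = 5.7880 mol.
Step 2 (CO2:Na2CO3 = 1:1): theoretical n(Na2CO3) = 5.7880 mol, so theoretical mass = 5.7880 × 105.99 = 613.47 g.
At 67.26% yield, actual mass of Na2CO3 = 613.47 × 0.6726 = 412.62 g.

412.6 g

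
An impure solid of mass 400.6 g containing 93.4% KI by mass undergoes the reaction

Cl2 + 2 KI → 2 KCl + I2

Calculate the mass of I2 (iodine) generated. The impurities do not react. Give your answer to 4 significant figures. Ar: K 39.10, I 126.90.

286.0 g

Mass of pure KI = 400.6 g × 0.934 = 374.16 g.
M(KI) = 39.10 + 126.90 = 166.00 g/mol.
M(I2) = 2(126.90) = 253.80 g/mol.
n(KI) = 374.16 g / 166.00 g/mol = 2.2540 mol.
From the equation the KI:I2 mole ratio is 2:1, so n(I2) = 2.2540 × 1/2 = 1.1270 mol.
Mass of I2 = 1.1270 mol × 253.80 g/mol = 286.03 g.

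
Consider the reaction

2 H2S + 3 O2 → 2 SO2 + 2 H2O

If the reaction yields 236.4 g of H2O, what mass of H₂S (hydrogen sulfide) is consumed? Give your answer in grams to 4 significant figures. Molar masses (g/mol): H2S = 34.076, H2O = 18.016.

447.1 g

n(H2O) = 236.40 g / 18.016 g/mol = 13.122 mol.
From the equation the H2O:H2S mole ratio is 2:2, so n(H2S) = 13.122 × 2/2 = 13.122 mol.
Mass of H2S = 13.122 mol × 34.076 g/mol = 447.13 g.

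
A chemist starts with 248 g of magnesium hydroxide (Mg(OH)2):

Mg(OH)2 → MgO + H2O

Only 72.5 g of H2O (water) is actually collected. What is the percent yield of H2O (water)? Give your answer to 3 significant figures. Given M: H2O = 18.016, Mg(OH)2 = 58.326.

n(Mg(OH)2) = 248.0 g / 58.326 g/mol = 4.252 mol.
From the equation the Mg(OH)2:H2O mole ratio is 1:1, so n(H2O) = 4.252 × 1/1 = 4.252 mol.
Mass of H2O = 4.252 mol × 18.016 g/mol = 76.60 g.
This is the theoretical yield. Percent yield = 72.5 g / 76.60 g × 100% = 94.64%.

94.6 %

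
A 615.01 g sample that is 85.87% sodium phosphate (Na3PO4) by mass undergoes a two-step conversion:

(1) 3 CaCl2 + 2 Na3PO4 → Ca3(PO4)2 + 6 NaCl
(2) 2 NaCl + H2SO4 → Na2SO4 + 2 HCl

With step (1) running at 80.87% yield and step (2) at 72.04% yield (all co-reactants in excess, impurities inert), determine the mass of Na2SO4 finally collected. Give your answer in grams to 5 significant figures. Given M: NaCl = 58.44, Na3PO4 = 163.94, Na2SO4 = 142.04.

399.85 g

Pure Na3PO4 = 615.01 × 0.8587 = 528.109 g.
n(Na3PO4) = 528.109 / 163.94 = 3.22136 mol.
Step 1 (Na3PO4:NaCl = 2:6): theoretical n(NaCl) = 9.66407 mol; at 80.87% yield, n(NaCl) = 7.81533 mol.
Step 2 (NaCl:Na2SO4 = 2:1): theoretical n(Na2SO4) = 3.90767 mol, so theoretical mass = 3.90767 × 142.04 = 555.045 g.
At 72.04% yield, actual mass of Na2SO4 = 555.045 × 0.7204 = 399.854 g.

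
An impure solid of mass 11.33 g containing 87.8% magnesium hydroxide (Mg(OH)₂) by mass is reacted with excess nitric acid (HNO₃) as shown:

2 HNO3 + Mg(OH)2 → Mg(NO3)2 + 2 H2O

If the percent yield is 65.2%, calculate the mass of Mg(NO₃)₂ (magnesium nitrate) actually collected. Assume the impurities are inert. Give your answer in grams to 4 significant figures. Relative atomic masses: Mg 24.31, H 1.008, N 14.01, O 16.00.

Pure Mg(OH)2 available = 11.33 g × 0.878 = 9.9477 g.
M(Mg(OH)2) = 24.31 + 2(16.00) + 2(1.008) = 58.326 g/mol.
M(Mg(NO3)2) = 24.31 + 2(14.01) + 6(16.00) = 148.33 g/mol.
n(Mg(OH)2) = 9.9477 g / 58.326 g/mol = 0.17055 mol.
From the equation the Mg(OH)2:Mg(NO3)2 mole ratio is 1:1, so n(Mg(NO3)2) = 0.17055 × 1/1 = 0.17055 mol.
Mass of Mg(NO3)2 = 0.17055 mol × 148.33 g/mol = 25.298 g.
Actual mass collected = 25.298 g × 0.652 = 16.494 g.

16.49 g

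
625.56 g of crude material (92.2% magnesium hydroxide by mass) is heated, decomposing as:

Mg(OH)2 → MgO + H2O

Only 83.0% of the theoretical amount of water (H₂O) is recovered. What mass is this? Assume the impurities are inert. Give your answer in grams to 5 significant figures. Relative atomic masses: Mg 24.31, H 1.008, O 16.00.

147.87 g

Pure Mg(OH)2 available = 625.56 g × 0.922 = 576.766 g.
M(Mg(OH)2) = 24.31 + 2(16.00) + 2(1.008) = 58.326 g/mol.
M(H2O) = 2(1.008) + 16.00 = 18.016 g/mol.
n(Mg(OH)2) = 576.766 g / 58.326 g/mol = 9.88867 mol.
From the equation the Mg(OH)2:H2O mole ratio is 1:1, so n(H2O) = 9.88867 × 1/1 = 9.88867 mol.
Mass of H2O = 9.88867 mol × 18.016 g/mol = 178.154 g.
Actual mass collected = 178.154 g × 0.830 = 147.868 g.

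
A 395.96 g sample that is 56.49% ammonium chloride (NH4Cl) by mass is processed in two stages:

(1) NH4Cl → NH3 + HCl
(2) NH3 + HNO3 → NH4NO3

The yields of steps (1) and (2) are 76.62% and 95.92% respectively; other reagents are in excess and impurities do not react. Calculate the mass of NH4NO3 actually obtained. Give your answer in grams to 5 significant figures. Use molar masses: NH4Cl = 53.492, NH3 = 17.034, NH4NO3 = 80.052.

246.01 g

Pure NH4Cl = 395.96 × 0.5649 = 223.678 g.
n(NH4Cl) = 223.678 / 53.492 = 4.18152 mol.
Step 1 (NH4Cl:NH3 = 1:1): theoretical n(NH3) = 4.18152 mol; at 76.62% yield, n(NH3) = 3.20388 mol.
Step 2 (NH3:NH4NO3 = 1:1): theoretical n(NH4NO3) = 3.20388 mol, so theoretical mass = 3.20388 × 80.052 = 256.477 g.
At 95.92% yield, actual mass of NH4NO3 = 256.477 × 0.9592 = 246.013 g.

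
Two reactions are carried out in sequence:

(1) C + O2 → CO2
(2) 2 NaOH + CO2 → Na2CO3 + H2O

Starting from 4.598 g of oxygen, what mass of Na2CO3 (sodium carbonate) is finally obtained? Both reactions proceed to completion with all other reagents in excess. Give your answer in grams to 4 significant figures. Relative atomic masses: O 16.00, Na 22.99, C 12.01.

M(O2) = 2(16.00) = 32.00 g/mol.
M(Na2CO3) = 2(22.99) + 12.01 + 3(16.00) = 105.99 g/mol.
n(O2) = 4.5980 / 32.00 = 0.14369 mol.
Step 1 gives a 1:1 ratio of O2 to CO2, so n(CO2) = 0.14369 mol.
In step 2 the CO2:Na2CO3 ratio is 1:1, so n(Na2CO3) = 0.14369 mol.
Mass of Na2CO3 = 0.14369 × 105.99 = 15.229 g.

15.23 g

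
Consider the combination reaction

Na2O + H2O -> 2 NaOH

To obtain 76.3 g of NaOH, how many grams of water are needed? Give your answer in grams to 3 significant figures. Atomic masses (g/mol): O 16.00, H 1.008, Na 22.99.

17.2 g

M(NaOH) = 22.99 + 16.00 + 1.008 = 39.998 g/mol.
M(H2O) = 2(1.008) + 16.00 = 18.016 g/mol.
n(NaOH) = 76.30 g / 39.998 g/mol = 1.908 mol.
From the equation the NaOH:H2O mole ratio is 2:1, so n(H2O) = 1.908 × 1/2 = 0.9538 mol.
Mass of H2O = 0.9538 mol × 18.016 g/mol = 17.18 g.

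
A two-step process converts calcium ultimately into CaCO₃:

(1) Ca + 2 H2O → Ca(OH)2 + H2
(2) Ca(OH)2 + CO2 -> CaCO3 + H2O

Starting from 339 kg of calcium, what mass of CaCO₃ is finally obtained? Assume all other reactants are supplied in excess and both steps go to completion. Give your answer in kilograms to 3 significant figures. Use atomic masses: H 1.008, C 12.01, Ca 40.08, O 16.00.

847 kg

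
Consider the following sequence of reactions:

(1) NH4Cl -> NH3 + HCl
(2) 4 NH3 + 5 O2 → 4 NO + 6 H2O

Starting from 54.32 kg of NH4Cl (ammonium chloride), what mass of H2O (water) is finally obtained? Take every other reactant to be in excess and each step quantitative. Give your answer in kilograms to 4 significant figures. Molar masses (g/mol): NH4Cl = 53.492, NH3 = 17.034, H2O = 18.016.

27.44 kg

54.32 kg = 54320 g.
n(NH4Cl) = 54320 / 53.492 = 1015.5 mol.
Step 1 gives a 1:1 ratio of NH4Cl to NH3, so n(NH3) = 1015.5 mol.
In step 2 the NH3:H2O ratio is 4:6, so n(H2O) = 1523.2 mol.
Mass of H2O = 1523.2 × 18.016 = 27442 g = 27.44 kg.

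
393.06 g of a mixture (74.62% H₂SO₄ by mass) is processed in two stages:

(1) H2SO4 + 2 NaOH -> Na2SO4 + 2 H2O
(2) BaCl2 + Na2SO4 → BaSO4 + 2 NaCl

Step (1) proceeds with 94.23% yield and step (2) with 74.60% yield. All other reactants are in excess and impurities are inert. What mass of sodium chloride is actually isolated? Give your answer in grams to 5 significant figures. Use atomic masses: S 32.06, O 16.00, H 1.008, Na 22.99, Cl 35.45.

245.71 g

Pure H2SO4 = 393.06 × 0.7462 = 293.301 g.
M(H2SO4) = 2(1.008) + 32.06 + 4(16.00) = 98.076 g/mol.
M(NaCl) = 22.99 + 35.45 = 58.44 g/mol.
n(H2SO4) = 293.301 / 98.076 = 2.99055 mol.
Step 1 (H2SO4:Na2SO4 = 1:1): theoretical n(Na2SO4) = 2.99055 mol; at 94.23% yield, n(Na2SO4) = 2.81800 mol.
Step 2 (Na2SO4:NaCl = 1:2): theoretical n(NaCl) = 5.63599 mol, so theoretical mass = 5.63599 × 58.44 = 329.368 g.
At 74.60% yield, actual mass of NaCl = 329.368 × 0.7460 = 245.708 g.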